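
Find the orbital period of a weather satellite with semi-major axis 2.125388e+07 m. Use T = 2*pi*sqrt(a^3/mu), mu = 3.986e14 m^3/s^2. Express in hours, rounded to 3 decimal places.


Step 1: a^3 / mu = 9.600960e+21 / 3.986e14 = 2.408670e+07
Step 2: sqrt(2.408670e+07) = 4907.8207 s
Step 3: T = 2*pi * 4907.8207 = 30836.75 s
Step 4: T in hours = 30836.75 / 3600 = 8.566 hours

8.566


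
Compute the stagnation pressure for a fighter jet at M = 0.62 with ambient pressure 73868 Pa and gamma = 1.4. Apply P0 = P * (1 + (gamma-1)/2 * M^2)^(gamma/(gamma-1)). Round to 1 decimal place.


Step 1: (gamma-1)/2 * M^2 = 0.2 * 0.3844 = 0.07688
Step 2: 1 + 0.07688 = 1.07688
Step 3: Exponent gamma/(gamma-1) = 3.5
Step 4: P0 = 73868 * 1.07688^3.5 = 95728.6 Pa

95728.6


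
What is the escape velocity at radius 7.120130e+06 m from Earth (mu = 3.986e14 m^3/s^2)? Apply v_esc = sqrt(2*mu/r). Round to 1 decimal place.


Step 1: 2*mu/r = 2 * 3.986e14 / 7.120130e+06 = 111964247.8438
Step 2: v_esc = sqrt(111964247.8438) = 10581.3 m/s

10581.3


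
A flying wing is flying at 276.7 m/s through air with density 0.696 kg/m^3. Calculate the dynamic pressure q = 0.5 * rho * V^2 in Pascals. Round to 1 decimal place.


Step 1: V^2 = 276.7^2 = 76562.89
Step 2: q = 0.5 * 0.696 * 76562.89
Step 3: q = 26643.9 Pa

26643.9


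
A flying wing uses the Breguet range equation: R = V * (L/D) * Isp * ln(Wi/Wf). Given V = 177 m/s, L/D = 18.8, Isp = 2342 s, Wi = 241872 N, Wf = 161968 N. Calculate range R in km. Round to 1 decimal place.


Step 1: Coefficient = V * (L/D) * Isp = 177 * 18.8 * 2342 = 7793239.2 m
Step 2: Wi/Wf = 241872 / 161968 = 1.493332
Step 3: ln(1.493332) = 0.40101
Step 4: R = 7793239.2 * 0.40101 = 3125165.9 m = 3125.2 km

3125.2


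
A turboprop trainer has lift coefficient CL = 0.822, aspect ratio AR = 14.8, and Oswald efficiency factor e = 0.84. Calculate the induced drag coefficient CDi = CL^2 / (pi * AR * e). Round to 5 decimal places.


Step 1: CL^2 = 0.822^2 = 0.675684
Step 2: pi * AR * e = 3.14159 * 14.8 * 0.84 = 39.05628
Step 3: CDi = 0.675684 / 39.05628 = 0.01730

0.01730


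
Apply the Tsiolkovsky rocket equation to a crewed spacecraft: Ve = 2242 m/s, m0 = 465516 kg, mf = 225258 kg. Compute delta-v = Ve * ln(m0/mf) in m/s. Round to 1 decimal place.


Step 1: Mass ratio m0/mf = 465516 / 225258 = 2.06659
Step 2: ln(2.06659) = 0.7259
Step 3: delta-v = 2242 * 0.7259 = 1627.5 m/s

1627.5


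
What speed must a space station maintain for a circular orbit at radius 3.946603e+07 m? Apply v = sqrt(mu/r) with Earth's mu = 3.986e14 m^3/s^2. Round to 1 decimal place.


Step 1: mu / r = 3.986e14 / 3.946603e+07 = 10099825.0901
Step 2: v = sqrt(10099825.0901) = 3178.0 m/s

3178.0


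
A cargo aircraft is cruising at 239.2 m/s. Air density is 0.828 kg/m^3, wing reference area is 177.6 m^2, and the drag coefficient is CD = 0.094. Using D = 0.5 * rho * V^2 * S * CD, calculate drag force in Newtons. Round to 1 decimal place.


Step 1: Dynamic pressure q = 0.5 * 0.828 * 239.2^2 = 23687.689 Pa
Step 2: Drag D = q * S * CD = 23687.689 * 177.6 * 0.094
Step 3: D = 395451.8 N

395451.8


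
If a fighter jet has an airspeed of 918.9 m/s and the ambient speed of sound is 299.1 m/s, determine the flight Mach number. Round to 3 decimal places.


Step 1: M = V / a = 918.9 / 299.1
Step 2: M = 3.072

3.072


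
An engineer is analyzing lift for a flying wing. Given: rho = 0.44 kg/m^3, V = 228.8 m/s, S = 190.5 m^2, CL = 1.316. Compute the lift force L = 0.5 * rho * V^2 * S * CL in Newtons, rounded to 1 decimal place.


Step 1: Calculate dynamic pressure q = 0.5 * 0.44 * 228.8^2 = 0.5 * 0.44 * 52349.44 = 11516.8768 Pa
Step 2: Multiply by wing area and lift coefficient: L = 11516.8768 * 190.5 * 1.316
Step 3: L = 2193965.0304 * 1.316 = 2887258.0 N

2887258.0


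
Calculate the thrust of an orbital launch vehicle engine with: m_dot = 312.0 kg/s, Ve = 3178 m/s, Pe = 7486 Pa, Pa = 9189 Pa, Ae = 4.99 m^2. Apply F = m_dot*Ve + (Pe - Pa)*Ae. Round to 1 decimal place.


Step 1: Momentum thrust = m_dot * Ve = 312.0 * 3178 = 991536.0 N
Step 2: Pressure thrust = (Pe - Pa) * Ae = (7486 - 9189) * 4.99 = -8497.97 N
Step 3: Total thrust F = 991536.0 + -8497.97 = 983038.0 N

983038.0


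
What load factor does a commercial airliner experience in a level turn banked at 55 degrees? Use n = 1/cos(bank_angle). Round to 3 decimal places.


Step 1: Convert 55 degrees to radians = 0.959931
Step 2: cos(55 deg) = 0.573576
Step 3: n = 1 / 0.573576 = 1.743

1.743


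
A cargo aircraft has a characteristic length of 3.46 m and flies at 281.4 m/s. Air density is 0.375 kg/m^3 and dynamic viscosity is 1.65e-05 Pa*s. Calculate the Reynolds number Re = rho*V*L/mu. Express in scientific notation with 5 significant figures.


Step 1: Numerator = rho * V * L = 0.375 * 281.4 * 3.46 = 365.1165
Step 2: Re = 365.1165 / 1.65e-05
Step 3: Re = 2.2128e+07

2.2128e+07


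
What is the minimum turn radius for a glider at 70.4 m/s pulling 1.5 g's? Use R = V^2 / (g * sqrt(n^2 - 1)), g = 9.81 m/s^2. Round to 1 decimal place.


Step 1: V^2 = 70.4^2 = 4956.16
Step 2: n^2 - 1 = 1.5^2 - 1 = 1.25
Step 3: sqrt(1.25) = 1.118034
Step 4: R = 4956.16 / (9.81 * 1.118034) = 451.9 m

451.9


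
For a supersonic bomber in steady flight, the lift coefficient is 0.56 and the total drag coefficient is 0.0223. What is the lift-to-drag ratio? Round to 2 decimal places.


Step 1: L/D = CL / CD = 0.56 / 0.0223
Step 2: L/D = 25.11

25.11


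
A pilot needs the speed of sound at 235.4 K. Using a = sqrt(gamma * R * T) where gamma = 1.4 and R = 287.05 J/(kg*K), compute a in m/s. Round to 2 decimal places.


Step 1: gamma * R * T = 1.4 * 287.05 * 235.4 = 94600.198
Step 2: a = sqrt(94600.198) = 307.57 m/s

307.57


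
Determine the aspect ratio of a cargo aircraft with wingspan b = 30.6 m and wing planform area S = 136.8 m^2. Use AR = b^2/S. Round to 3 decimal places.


Step 1: b^2 = 30.6^2 = 936.36
Step 2: AR = 936.36 / 136.8 = 6.845

6.845


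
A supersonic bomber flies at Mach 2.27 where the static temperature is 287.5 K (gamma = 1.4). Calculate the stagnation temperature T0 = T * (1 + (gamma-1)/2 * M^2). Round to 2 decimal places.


Step 1: (gamma-1)/2 = 0.2
Step 2: M^2 = 5.1529
Step 3: 1 + 0.2 * 5.1529 = 2.03058
Step 4: T0 = 287.5 * 2.03058 = 583.79 K

583.79


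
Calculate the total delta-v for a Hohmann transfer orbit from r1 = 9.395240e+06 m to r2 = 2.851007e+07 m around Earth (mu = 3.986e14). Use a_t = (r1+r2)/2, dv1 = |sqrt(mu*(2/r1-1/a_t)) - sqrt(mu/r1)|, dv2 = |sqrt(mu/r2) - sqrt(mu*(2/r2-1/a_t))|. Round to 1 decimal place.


Step 1: Transfer semi-major axis a_t = (9.395240e+06 + 2.851007e+07) / 2 = 1.895266e+07 m
Step 2: v1 (circular at r1) = sqrt(mu/r1) = 6513.5 m/s
Step 3: v_t1 = sqrt(mu*(2/r1 - 1/a_t)) = 7988.75 m/s
Step 4: dv1 = |7988.75 - 6513.5| = 1475.25 m/s
Step 5: v2 (circular at r2) = 3739.12 m/s, v_t2 = 2632.62 m/s
Step 6: dv2 = |3739.12 - 2632.62| = 1106.5 m/s
Step 7: Total delta-v = 1475.25 + 1106.5 = 2581.7 m/s

2581.7


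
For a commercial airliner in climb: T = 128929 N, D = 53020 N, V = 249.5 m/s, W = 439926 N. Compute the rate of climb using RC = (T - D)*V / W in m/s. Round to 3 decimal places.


Step 1: Excess thrust = T - D = 128929 - 53020 = 75909 N
Step 2: Excess power = 75909 * 249.5 = 18939295.5 W
Step 3: RC = 18939295.5 / 439926 = 43.051 m/s

43.051


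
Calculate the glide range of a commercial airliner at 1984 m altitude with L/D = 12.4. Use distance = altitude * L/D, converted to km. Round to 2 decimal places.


Step 1: Glide distance = altitude * L/D = 1984 * 12.4 = 24601.6 m
Step 2: Convert to km: 24601.6 / 1000 = 24.60 km

24.60


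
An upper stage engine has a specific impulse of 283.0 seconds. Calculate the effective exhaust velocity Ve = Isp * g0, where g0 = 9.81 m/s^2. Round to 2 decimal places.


Step 1: Ve = Isp * g0 = 283.0 * 9.81
Step 2: Ve = 2776.23 m/s

2776.23


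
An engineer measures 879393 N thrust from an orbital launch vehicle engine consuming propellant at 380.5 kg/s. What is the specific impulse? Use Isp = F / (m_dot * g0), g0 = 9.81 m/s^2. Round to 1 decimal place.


Step 1: m_dot * g0 = 380.5 * 9.81 = 3732.71
Step 2: Isp = 879393 / 3732.71 = 235.6 s

235.6


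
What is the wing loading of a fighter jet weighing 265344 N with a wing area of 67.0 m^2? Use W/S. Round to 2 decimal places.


Step 1: Wing loading = W / S = 265344 / 67.0
Step 2: Wing loading = 3960.36 N/m^2

3960.36


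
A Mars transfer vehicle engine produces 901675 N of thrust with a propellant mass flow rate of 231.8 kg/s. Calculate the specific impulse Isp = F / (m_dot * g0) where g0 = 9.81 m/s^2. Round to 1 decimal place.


Step 1: m_dot * g0 = 231.8 * 9.81 = 2273.96
Step 2: Isp = 901675 / 2273.96 = 396.5 s

396.5


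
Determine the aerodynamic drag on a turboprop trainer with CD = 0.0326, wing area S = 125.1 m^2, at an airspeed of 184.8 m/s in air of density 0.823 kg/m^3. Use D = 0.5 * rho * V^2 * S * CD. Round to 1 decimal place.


Step 1: Dynamic pressure q = 0.5 * 0.823 * 184.8^2 = 14053.153 Pa
Step 2: Drag D = q * S * CD = 14053.153 * 125.1 * 0.0326
Step 3: D = 57312.4 N

57312.4


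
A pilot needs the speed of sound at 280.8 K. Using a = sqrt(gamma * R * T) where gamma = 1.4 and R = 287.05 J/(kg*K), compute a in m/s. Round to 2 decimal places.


Step 1: gamma * R * T = 1.4 * 287.05 * 280.8 = 112845.096
Step 2: a = sqrt(112845.096) = 335.92 m/s

335.92


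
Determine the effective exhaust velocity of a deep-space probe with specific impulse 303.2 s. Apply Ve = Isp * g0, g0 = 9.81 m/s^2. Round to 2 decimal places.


Step 1: Ve = Isp * g0 = 303.2 * 9.81
Step 2: Ve = 2974.39 m/s

2974.39


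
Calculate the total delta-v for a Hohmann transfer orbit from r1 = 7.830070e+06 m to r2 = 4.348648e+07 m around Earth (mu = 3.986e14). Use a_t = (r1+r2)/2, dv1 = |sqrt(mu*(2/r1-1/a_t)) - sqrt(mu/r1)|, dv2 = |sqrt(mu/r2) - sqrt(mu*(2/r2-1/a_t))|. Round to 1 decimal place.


Step 1: Transfer semi-major axis a_t = (7.830070e+06 + 4.348648e+07) / 2 = 2.565828e+07 m
Step 2: v1 (circular at r1) = sqrt(mu/r1) = 7134.87 m/s
Step 3: v_t1 = sqrt(mu*(2/r1 - 1/a_t)) = 9288.58 m/s
Step 4: dv1 = |9288.58 - 7134.87| = 2153.71 m/s
Step 5: v2 (circular at r2) = 3027.55 m/s, v_t2 = 1672.48 m/s
Step 6: dv2 = |3027.55 - 1672.48| = 1355.07 m/s
Step 7: Total delta-v = 2153.71 + 1355.07 = 3508.8 m/s

3508.8


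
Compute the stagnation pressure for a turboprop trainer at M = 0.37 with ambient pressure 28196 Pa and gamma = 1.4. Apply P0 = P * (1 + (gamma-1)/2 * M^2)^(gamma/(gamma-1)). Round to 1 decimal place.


Step 1: (gamma-1)/2 * M^2 = 0.2 * 0.1369 = 0.02738
Step 2: 1 + 0.02738 = 1.02738
Step 3: Exponent gamma/(gamma-1) = 3.5
Step 4: P0 = 28196 * 1.02738^3.5 = 30991.8 Pa

30991.8


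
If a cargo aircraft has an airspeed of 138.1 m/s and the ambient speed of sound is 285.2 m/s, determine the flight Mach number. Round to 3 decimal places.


Step 1: M = V / a = 138.1 / 285.2
Step 2: M = 0.484

0.484


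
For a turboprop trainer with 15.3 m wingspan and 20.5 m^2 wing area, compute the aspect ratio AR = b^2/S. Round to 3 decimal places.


Step 1: b^2 = 15.3^2 = 234.09
Step 2: AR = 234.09 / 20.5 = 11.419

11.419


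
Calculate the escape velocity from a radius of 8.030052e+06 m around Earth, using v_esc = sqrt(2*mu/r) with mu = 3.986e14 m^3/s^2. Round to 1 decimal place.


Step 1: 2*mu/r = 2 * 3.986e14 / 8.030052e+06 = 99277065.7027
Step 2: v_esc = sqrt(99277065.7027) = 9963.8 m/s

9963.8


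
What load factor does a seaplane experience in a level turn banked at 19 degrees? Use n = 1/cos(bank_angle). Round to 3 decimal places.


Step 1: Convert 19 degrees to radians = 0.331613
Step 2: cos(19 deg) = 0.945519
Step 3: n = 1 / 0.945519 = 1.058

1.058


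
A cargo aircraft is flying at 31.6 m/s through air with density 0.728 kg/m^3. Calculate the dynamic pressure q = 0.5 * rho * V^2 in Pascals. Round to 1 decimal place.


Step 1: V^2 = 31.6^2 = 998.56
Step 2: q = 0.5 * 0.728 * 998.56
Step 3: q = 363.5 Pa

363.5


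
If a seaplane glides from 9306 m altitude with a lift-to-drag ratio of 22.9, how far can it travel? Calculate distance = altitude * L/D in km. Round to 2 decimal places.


Step 1: Glide distance = altitude * L/D = 9306 * 22.9 = 213107.4 m
Step 2: Convert to km: 213107.4 / 1000 = 213.11 km

213.11


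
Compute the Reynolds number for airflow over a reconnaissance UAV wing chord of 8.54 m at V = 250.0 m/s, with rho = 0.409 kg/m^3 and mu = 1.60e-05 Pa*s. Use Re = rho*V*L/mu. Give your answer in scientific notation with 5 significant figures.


Step 1: Numerator = rho * V * L = 0.409 * 250.0 * 8.54 = 873.215
Step 2: Re = 873.215 / 1.60e-05
Step 3: Re = 5.4576e+07

5.4576e+07


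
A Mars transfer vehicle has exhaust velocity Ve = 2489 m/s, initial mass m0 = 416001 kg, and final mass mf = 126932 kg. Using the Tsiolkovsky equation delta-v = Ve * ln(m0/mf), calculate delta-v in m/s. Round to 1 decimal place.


Step 1: Mass ratio m0/mf = 416001 / 126932 = 3.277353
Step 2: ln(3.277353) = 1.187036
Step 3: delta-v = 2489 * 1.187036 = 2954.5 m/s

2954.5


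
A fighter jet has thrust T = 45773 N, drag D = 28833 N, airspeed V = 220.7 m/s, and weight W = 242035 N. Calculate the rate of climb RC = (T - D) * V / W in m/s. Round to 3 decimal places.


Step 1: Excess thrust = T - D = 45773 - 28833 = 16940 N
Step 2: Excess power = 16940 * 220.7 = 3738658.0 W
Step 3: RC = 3738658.0 / 242035 = 15.447 m/s

15.447


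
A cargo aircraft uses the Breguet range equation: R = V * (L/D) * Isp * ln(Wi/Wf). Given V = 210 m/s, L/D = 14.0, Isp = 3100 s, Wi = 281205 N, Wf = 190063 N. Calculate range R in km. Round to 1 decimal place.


Step 1: Coefficient = V * (L/D) * Isp = 210 * 14.0 * 3100 = 9114000.0 m
Step 2: Wi/Wf = 281205 / 190063 = 1.479536
Step 3: ln(1.479536) = 0.391728
Step 4: R = 9114000.0 * 0.391728 = 3570212.1 m = 3570.2 km

3570.2


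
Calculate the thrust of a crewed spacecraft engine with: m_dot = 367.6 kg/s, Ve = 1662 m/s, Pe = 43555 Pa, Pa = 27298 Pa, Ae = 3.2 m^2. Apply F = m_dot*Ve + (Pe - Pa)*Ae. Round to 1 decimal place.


Step 1: Momentum thrust = m_dot * Ve = 367.6 * 1662 = 610951.2 N
Step 2: Pressure thrust = (Pe - Pa) * Ae = (43555 - 27298) * 3.2 = 52022.4 N
Step 3: Total thrust F = 610951.2 + 52022.4 = 662973.6 N

662973.6


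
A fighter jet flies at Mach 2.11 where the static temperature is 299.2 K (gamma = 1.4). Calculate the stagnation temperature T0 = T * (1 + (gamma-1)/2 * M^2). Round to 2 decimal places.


Step 1: (gamma-1)/2 = 0.2
Step 2: M^2 = 4.4521
Step 3: 1 + 0.2 * 4.4521 = 1.89042
Step 4: T0 = 299.2 * 1.89042 = 565.61 K

565.61


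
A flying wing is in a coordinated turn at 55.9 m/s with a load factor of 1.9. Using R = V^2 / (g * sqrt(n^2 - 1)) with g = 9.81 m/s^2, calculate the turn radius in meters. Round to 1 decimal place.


Step 1: V^2 = 55.9^2 = 3124.81
Step 2: n^2 - 1 = 1.9^2 - 1 = 2.61
Step 3: sqrt(2.61) = 1.615549
Step 4: R = 3124.81 / (9.81 * 1.615549) = 197.2 m

197.2


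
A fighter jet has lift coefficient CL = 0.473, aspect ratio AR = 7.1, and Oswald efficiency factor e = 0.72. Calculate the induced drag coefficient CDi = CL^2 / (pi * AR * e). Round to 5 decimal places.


Step 1: CL^2 = 0.473^2 = 0.223729
Step 2: pi * AR * e = 3.14159 * 7.1 * 0.72 = 16.059822
Step 3: CDi = 0.223729 / 16.059822 = 0.01393

0.01393


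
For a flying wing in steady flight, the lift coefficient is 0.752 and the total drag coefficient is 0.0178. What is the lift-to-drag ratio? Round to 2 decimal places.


Step 1: L/D = CL / CD = 0.752 / 0.0178
Step 2: L/D = 42.25

42.25


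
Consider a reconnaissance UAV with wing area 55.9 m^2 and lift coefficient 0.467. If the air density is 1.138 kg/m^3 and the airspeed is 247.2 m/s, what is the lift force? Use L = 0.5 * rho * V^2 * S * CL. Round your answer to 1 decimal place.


Step 1: Calculate dynamic pressure q = 0.5 * 1.138 * 247.2^2 = 0.5 * 1.138 * 61107.84 = 34770.361 Pa
Step 2: Multiply by wing area and lift coefficient: L = 34770.361 * 55.9 * 0.467
Step 3: L = 1943663.1777 * 0.467 = 907690.7 N

907690.7


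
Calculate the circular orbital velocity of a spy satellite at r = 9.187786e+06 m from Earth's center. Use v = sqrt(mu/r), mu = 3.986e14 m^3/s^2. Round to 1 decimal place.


Step 1: mu / r = 3.986e14 / 9.187786e+06 = 43383683.512
Step 2: v = sqrt(43383683.512) = 6586.6 m/s

6586.6


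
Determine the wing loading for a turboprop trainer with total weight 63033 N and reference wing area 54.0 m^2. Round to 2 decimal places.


Step 1: Wing loading = W / S = 63033 / 54.0
Step 2: Wing loading = 1167.28 N/m^2

1167.28


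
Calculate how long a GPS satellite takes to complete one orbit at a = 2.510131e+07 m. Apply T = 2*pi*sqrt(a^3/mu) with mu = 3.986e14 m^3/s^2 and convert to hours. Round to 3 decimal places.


Step 1: a^3 / mu = 1.581573e+22 / 3.986e14 = 3.967819e+07
Step 2: sqrt(3.967819e+07) = 6299.0627 s
Step 3: T = 2*pi * 6299.0627 = 39578.18 s
Step 4: T in hours = 39578.18 / 3600 = 10.994 hours

10.994


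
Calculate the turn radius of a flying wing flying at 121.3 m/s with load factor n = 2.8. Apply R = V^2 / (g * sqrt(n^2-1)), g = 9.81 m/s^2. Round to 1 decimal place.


Step 1: V^2 = 121.3^2 = 14713.69
Step 2: n^2 - 1 = 2.8^2 - 1 = 6.84
Step 3: sqrt(6.84) = 2.615339
Step 4: R = 14713.69 / (9.81 * 2.615339) = 573.5 m

573.5


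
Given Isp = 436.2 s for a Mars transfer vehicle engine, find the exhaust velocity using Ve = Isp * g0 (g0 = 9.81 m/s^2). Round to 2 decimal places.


Step 1: Ve = Isp * g0 = 436.2 * 9.81
Step 2: Ve = 4279.12 m/s

4279.12


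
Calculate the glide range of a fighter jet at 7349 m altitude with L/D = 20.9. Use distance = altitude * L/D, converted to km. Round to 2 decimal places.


Step 1: Glide distance = altitude * L/D = 7349 * 20.9 = 153594.1 m
Step 2: Convert to km: 153594.1 / 1000 = 153.59 km

153.59


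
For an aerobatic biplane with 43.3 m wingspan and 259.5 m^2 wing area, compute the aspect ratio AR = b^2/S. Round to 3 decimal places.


Step 1: b^2 = 43.3^2 = 1874.89
Step 2: AR = 1874.89 / 259.5 = 7.225

7.225


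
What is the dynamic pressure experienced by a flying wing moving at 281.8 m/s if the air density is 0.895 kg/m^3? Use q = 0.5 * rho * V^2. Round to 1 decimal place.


Step 1: V^2 = 281.8^2 = 79411.24
Step 2: q = 0.5 * 0.895 * 79411.24
Step 3: q = 35536.5 Pa

35536.5


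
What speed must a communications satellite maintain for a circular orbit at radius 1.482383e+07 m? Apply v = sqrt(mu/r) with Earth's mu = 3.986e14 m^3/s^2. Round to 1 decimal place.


Step 1: mu / r = 3.986e14 / 1.482383e+07 = 26889137.2877
Step 2: v = sqrt(26889137.2877) = 5185.5 m/s

5185.5


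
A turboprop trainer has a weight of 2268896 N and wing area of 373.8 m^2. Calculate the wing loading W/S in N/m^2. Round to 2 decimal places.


Step 1: Wing loading = W / S = 2268896 / 373.8
Step 2: Wing loading = 6069.81 N/m^2

6069.81


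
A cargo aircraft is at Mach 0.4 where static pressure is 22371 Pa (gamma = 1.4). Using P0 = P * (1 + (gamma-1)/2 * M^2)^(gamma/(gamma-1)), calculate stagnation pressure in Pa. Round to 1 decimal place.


Step 1: (gamma-1)/2 * M^2 = 0.2 * 0.16 = 0.032
Step 2: 1 + 0.032 = 1.032
Step 3: Exponent gamma/(gamma-1) = 3.5
Step 4: P0 = 22371 * 1.032^3.5 = 24978.4 Pa

24978.4


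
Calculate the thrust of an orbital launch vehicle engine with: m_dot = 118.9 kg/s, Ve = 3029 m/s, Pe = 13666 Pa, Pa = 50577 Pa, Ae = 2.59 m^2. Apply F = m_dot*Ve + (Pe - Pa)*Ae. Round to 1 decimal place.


Step 1: Momentum thrust = m_dot * Ve = 118.9 * 3029 = 360148.1 N
Step 2: Pressure thrust = (Pe - Pa) * Ae = (13666 - 50577) * 2.59 = -95599.49 N
Step 3: Total thrust F = 360148.1 + -95599.49 = 264548.6 N

264548.6


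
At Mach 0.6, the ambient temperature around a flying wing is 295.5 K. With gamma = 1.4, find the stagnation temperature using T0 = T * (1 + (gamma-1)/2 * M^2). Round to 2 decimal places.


Step 1: (gamma-1)/2 = 0.2
Step 2: M^2 = 0.36
Step 3: 1 + 0.2 * 0.36 = 1.072
Step 4: T0 = 295.5 * 1.072 = 316.78 K

316.78


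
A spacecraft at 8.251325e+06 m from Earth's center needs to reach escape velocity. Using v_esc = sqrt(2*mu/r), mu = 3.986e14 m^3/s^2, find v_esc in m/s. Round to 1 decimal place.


Step 1: 2*mu/r = 2 * 3.986e14 / 8.251325e+06 = 96614786.1101
Step 2: v_esc = sqrt(96614786.1101) = 9829.3 m/s

9829.3


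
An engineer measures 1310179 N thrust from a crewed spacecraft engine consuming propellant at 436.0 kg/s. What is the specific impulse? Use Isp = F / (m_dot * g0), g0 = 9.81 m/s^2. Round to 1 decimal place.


Step 1: m_dot * g0 = 436.0 * 9.81 = 4277.16
Step 2: Isp = 1310179 / 4277.16 = 306.3 s

306.3


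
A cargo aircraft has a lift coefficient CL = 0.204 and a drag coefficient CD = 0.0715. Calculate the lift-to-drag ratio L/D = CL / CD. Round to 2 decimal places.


Step 1: L/D = CL / CD = 0.204 / 0.0715
Step 2: L/D = 2.85

2.85


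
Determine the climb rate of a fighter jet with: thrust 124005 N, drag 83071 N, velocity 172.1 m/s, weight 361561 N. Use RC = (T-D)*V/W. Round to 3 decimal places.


Step 1: Excess thrust = T - D = 124005 - 83071 = 40934 N
Step 2: Excess power = 40934 * 172.1 = 7044741.4 W
Step 3: RC = 7044741.4 / 361561 = 19.484 m/s

19.484


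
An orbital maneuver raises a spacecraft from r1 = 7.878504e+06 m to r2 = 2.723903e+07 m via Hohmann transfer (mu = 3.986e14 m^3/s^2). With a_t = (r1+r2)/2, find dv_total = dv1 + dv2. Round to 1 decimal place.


Step 1: Transfer semi-major axis a_t = (7.878504e+06 + 2.723903e+07) / 2 = 1.755877e+07 m
Step 2: v1 (circular at r1) = sqrt(mu/r1) = 7112.9 m/s
Step 3: v_t1 = sqrt(mu*(2/r1 - 1/a_t)) = 8859.22 m/s
Step 4: dv1 = |8859.22 - 7112.9| = 1746.32 m/s
Step 5: v2 (circular at r2) = 3825.36 m/s, v_t2 = 2562.4 m/s
Step 6: dv2 = |3825.36 - 2562.4| = 1262.96 m/s
Step 7: Total delta-v = 1746.32 + 1262.96 = 3009.3 m/s

3009.3


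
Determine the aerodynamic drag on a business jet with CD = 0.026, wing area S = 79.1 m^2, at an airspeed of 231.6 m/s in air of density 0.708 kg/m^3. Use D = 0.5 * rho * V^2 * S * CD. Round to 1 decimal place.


Step 1: Dynamic pressure q = 0.5 * 0.708 * 231.6^2 = 18988.0502 Pa
Step 2: Drag D = q * S * CD = 18988.0502 * 79.1 * 0.026
Step 3: D = 39050.8 N

39050.8


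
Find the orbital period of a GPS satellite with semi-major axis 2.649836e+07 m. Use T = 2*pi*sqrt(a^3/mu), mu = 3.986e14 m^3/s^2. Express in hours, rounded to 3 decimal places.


Step 1: a^3 / mu = 1.860617e+22 / 3.986e14 = 4.667880e+07
Step 2: sqrt(4.667880e+07) = 6832.1886 s
Step 3: T = 2*pi * 6832.1886 = 42927.91 s
Step 4: T in hours = 42927.91 / 3600 = 11.924 hours

11.924


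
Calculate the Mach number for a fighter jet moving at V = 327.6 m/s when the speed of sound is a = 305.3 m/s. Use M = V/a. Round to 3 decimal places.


Step 1: M = V / a = 327.6 / 305.3
Step 2: M = 1.073

1.073


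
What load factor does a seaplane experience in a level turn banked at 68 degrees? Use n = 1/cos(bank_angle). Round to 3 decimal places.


Step 1: Convert 68 degrees to radians = 1.186824
Step 2: cos(68 deg) = 0.374607
Step 3: n = 1 / 0.374607 = 2.669

2.669


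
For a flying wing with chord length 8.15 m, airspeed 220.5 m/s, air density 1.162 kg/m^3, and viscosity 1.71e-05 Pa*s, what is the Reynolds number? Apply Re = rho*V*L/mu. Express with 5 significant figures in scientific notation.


Step 1: Numerator = rho * V * L = 1.162 * 220.5 * 8.15 = 2088.20115
Step 2: Re = 2088.20115 / 1.71e-05
Step 3: Re = 1.2212e+08

1.2212e+08


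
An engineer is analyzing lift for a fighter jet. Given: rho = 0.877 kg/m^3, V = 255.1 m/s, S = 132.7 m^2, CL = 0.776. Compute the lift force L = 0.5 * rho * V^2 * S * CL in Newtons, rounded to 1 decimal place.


Step 1: Calculate dynamic pressure q = 0.5 * 0.877 * 255.1^2 = 0.5 * 0.877 * 65076.01 = 28535.8304 Pa
Step 2: Multiply by wing area and lift coefficient: L = 28535.8304 * 132.7 * 0.776
Step 3: L = 3786704.6921 * 0.776 = 2938482.8 N

2938482.8


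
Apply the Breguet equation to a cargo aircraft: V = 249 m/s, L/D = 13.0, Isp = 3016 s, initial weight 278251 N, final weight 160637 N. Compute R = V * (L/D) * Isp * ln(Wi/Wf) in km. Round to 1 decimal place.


Step 1: Coefficient = V * (L/D) * Isp = 249 * 13.0 * 3016 = 9762792.0 m
Step 2: Wi/Wf = 278251 / 160637 = 1.732173
Step 3: ln(1.732173) = 0.549376
Step 4: R = 9762792.0 * 0.549376 = 5363447.7 m = 5363.4 km

5363.4


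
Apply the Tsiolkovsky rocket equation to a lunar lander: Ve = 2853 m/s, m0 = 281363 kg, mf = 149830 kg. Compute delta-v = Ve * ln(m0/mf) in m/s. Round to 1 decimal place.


Step 1: Mass ratio m0/mf = 281363 / 149830 = 1.877882
Step 2: ln(1.877882) = 0.630144
Step 3: delta-v = 2853 * 0.630144 = 1797.8 m/s

1797.8


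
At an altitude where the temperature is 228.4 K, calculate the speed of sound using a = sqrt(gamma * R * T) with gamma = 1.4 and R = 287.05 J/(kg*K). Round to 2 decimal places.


Step 1: gamma * R * T = 1.4 * 287.05 * 228.4 = 91787.108
Step 2: a = sqrt(91787.108) = 302.96 m/s

302.96


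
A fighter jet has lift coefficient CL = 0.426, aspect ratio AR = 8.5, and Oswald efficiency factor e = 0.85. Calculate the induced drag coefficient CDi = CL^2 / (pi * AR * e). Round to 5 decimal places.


Step 1: CL^2 = 0.426^2 = 0.181476
Step 2: pi * AR * e = 3.14159 * 8.5 * 0.85 = 22.698007
Step 3: CDi = 0.181476 / 22.698007 = 0.00800

0.00800


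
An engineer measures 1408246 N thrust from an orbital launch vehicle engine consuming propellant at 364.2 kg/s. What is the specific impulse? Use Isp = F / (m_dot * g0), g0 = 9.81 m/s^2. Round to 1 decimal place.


Step 1: m_dot * g0 = 364.2 * 9.81 = 3572.8
Step 2: Isp = 1408246 / 3572.8 = 394.2 s

394.2


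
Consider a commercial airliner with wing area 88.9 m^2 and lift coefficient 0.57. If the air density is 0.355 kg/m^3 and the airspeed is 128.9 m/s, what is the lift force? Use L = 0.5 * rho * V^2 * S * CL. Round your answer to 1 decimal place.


Step 1: Calculate dynamic pressure q = 0.5 * 0.355 * 128.9^2 = 0.5 * 0.355 * 16615.21 = 2949.1998 Pa
Step 2: Multiply by wing area and lift coefficient: L = 2949.1998 * 88.9 * 0.57
Step 3: L = 262183.86 * 0.57 = 149444.8 N

149444.8


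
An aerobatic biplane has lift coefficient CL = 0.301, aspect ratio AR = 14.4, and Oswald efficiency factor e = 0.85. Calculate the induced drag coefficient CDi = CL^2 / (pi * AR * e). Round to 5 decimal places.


Step 1: CL^2 = 0.301^2 = 0.090601
Step 2: pi * AR * e = 3.14159 * 14.4 * 0.85 = 38.453094
Step 3: CDi = 0.090601 / 38.453094 = 0.00236

0.00236


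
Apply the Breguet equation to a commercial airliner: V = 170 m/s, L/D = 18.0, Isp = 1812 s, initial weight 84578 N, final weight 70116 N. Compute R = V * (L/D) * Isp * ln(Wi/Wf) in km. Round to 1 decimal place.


Step 1: Coefficient = V * (L/D) * Isp = 170 * 18.0 * 1812 = 5544720.0 m
Step 2: Wi/Wf = 84578 / 70116 = 1.206258
Step 3: ln(1.206258) = 0.187523
Step 4: R = 5544720.0 * 0.187523 = 1039763.5 m = 1039.8 km

1039.8


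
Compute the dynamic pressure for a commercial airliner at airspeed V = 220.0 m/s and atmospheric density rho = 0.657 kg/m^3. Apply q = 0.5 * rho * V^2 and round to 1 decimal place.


Step 1: V^2 = 220.0^2 = 48400.0
Step 2: q = 0.5 * 0.657 * 48400.0
Step 3: q = 15899.4 Pa

15899.4


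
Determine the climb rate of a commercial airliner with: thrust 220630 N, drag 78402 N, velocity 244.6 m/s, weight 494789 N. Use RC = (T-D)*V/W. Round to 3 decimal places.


Step 1: Excess thrust = T - D = 220630 - 78402 = 142228 N
Step 2: Excess power = 142228 * 244.6 = 34788968.8 W
Step 3: RC = 34788968.8 / 494789 = 70.311 m/s

70.311


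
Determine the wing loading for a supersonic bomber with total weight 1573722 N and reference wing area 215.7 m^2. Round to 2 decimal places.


Step 1: Wing loading = W / S = 1573722 / 215.7
Step 2: Wing loading = 7295.88 N/m^2

7295.88


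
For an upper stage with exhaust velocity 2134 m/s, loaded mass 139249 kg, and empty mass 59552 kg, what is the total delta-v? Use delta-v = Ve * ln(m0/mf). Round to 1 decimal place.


Step 1: Mass ratio m0/mf = 139249 / 59552 = 2.338276
Step 2: ln(2.338276) = 0.849414
Step 3: delta-v = 2134 * 0.849414 = 1812.6 m/s

1812.6


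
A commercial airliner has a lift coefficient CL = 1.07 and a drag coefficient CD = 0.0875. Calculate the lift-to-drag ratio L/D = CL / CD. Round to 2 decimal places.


Step 1: L/D = CL / CD = 1.07 / 0.0875
Step 2: L/D = 12.23

12.23


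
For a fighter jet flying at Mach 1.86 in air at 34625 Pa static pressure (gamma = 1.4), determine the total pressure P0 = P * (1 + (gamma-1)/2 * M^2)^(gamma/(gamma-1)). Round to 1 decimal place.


Step 1: (gamma-1)/2 * M^2 = 0.2 * 3.4596 = 0.69192
Step 2: 1 + 0.69192 = 1.69192
Step 3: Exponent gamma/(gamma-1) = 3.5
Step 4: P0 = 34625 * 1.69192^3.5 = 218131.9 Pa

218131.9


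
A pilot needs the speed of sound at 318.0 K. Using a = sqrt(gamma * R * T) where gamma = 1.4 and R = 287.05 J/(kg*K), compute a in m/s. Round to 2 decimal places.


Step 1: gamma * R * T = 1.4 * 287.05 * 318.0 = 127794.66
Step 2: a = sqrt(127794.66) = 357.48 m/s

357.48


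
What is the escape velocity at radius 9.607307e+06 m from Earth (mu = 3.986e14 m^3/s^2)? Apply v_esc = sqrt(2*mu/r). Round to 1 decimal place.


Step 1: 2*mu/r = 2 * 3.986e14 / 9.607307e+06 = 82978507.9211
Step 2: v_esc = sqrt(82978507.9211) = 9109.3 m/s

9109.3


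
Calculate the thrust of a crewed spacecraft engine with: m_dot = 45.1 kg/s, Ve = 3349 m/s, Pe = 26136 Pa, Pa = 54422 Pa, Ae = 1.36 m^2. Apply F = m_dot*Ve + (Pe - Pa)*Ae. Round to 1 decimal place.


Step 1: Momentum thrust = m_dot * Ve = 45.1 * 3349 = 151039.9 N
Step 2: Pressure thrust = (Pe - Pa) * Ae = (26136 - 54422) * 1.36 = -38468.96 N
Step 3: Total thrust F = 151039.9 + -38468.96 = 112570.9 N

112570.9


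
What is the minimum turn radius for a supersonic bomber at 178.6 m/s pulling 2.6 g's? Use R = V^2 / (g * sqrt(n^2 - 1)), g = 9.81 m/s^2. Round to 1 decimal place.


Step 1: V^2 = 178.6^2 = 31897.96
Step 2: n^2 - 1 = 2.6^2 - 1 = 5.76
Step 3: sqrt(5.76) = 2.4
Step 4: R = 31897.96 / (9.81 * 2.4) = 1354.8 m

1354.8


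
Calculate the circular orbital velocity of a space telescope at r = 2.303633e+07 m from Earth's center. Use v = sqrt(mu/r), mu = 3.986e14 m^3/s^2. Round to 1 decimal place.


Step 1: mu / r = 3.986e14 / 2.303633e+07 = 17303103.4023
Step 2: v = sqrt(17303103.4023) = 4159.7 m/s

4159.7


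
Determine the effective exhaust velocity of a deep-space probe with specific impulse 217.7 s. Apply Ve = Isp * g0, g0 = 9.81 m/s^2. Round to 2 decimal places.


Step 1: Ve = Isp * g0 = 217.7 * 9.81
Step 2: Ve = 2135.64 m/s

2135.64


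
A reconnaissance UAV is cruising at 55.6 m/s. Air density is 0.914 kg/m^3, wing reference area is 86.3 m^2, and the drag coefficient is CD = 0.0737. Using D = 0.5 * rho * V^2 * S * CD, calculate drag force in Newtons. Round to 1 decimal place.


Step 1: Dynamic pressure q = 0.5 * 0.914 * 55.6^2 = 1412.7515 Pa
Step 2: Drag D = q * S * CD = 1412.7515 * 86.3 * 0.0737
Step 3: D = 8985.5 N

8985.5


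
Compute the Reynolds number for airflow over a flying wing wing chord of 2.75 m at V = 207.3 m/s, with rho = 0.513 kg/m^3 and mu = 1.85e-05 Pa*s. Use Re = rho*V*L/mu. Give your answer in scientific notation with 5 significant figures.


Step 1: Numerator = rho * V * L = 0.513 * 207.3 * 2.75 = 292.448475
Step 2: Re = 292.448475 / 1.85e-05
Step 3: Re = 1.5808e+07

1.5808e+07


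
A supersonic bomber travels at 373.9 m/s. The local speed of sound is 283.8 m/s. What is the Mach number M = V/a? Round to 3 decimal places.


Step 1: M = V / a = 373.9 / 283.8
Step 2: M = 1.317

1.317


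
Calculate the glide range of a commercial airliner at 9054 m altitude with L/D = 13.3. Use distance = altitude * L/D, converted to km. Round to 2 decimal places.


Step 1: Glide distance = altitude * L/D = 9054 * 13.3 = 120418.2 m
Step 2: Convert to km: 120418.2 / 1000 = 120.42 km

120.42


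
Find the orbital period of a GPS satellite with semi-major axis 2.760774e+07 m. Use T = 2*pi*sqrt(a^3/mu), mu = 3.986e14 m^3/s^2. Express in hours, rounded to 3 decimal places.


Step 1: a^3 / mu = 2.104227e+22 / 3.986e14 = 5.279044e+07
Step 2: sqrt(5.279044e+07) = 7265.7029 s
Step 3: T = 2*pi * 7265.7029 = 45651.76 s
Step 4: T in hours = 45651.76 / 3600 = 12.681 hours

12.681


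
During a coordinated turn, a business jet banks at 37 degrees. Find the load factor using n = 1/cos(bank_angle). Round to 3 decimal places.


Step 1: Convert 37 degrees to radians = 0.645772
Step 2: cos(37 deg) = 0.798636
Step 3: n = 1 / 0.798636 = 1.252

1.252


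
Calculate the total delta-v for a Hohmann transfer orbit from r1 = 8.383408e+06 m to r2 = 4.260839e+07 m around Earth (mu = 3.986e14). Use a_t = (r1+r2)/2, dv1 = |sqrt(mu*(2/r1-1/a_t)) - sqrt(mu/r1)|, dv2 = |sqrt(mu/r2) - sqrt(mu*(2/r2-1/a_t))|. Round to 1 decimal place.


Step 1: Transfer semi-major axis a_t = (8.383408e+06 + 4.260839e+07) / 2 = 2.549590e+07 m
Step 2: v1 (circular at r1) = sqrt(mu/r1) = 6895.38 m/s
Step 3: v_t1 = sqrt(mu*(2/r1 - 1/a_t)) = 8913.96 m/s
Step 4: dv1 = |8913.96 - 6895.38| = 2018.58 m/s
Step 5: v2 (circular at r2) = 3058.59 m/s, v_t2 = 1753.87 m/s
Step 6: dv2 = |3058.59 - 1753.87| = 1304.72 m/s
Step 7: Total delta-v = 2018.58 + 1304.72 = 3323.3 m/s

3323.3


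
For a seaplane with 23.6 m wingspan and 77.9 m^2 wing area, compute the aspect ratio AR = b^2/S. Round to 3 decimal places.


Step 1: b^2 = 23.6^2 = 556.96
Step 2: AR = 556.96 / 77.9 = 7.150

7.150


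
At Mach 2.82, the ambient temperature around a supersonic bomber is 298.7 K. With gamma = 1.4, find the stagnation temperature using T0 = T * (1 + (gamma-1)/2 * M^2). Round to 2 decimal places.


Step 1: (gamma-1)/2 = 0.2
Step 2: M^2 = 7.9524
Step 3: 1 + 0.2 * 7.9524 = 2.59048
Step 4: T0 = 298.7 * 2.59048 = 773.78 K

773.78


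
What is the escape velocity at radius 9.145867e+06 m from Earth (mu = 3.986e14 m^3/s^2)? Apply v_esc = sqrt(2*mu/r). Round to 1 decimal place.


Step 1: 2*mu/r = 2 * 3.986e14 / 9.145867e+06 = 87165054.9915
Step 2: v_esc = sqrt(87165054.9915) = 9336.2 m/s

9336.2


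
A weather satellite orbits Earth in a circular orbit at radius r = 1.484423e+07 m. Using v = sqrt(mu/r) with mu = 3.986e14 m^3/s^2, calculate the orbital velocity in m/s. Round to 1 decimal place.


Step 1: mu / r = 3.986e14 / 1.484423e+07 = 26852184.3167
Step 2: v = sqrt(26852184.3167) = 5181.9 m/s

5181.9


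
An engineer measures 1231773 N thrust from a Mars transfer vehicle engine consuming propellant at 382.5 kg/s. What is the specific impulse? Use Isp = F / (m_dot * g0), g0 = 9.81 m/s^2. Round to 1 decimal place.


Step 1: m_dot * g0 = 382.5 * 9.81 = 3752.33
Step 2: Isp = 1231773 / 3752.33 = 328.3 s

328.3


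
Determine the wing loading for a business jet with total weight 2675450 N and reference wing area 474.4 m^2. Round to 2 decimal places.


Step 1: Wing loading = W / S = 2675450 / 474.4
Step 2: Wing loading = 5639.65 N/m^2

5639.65


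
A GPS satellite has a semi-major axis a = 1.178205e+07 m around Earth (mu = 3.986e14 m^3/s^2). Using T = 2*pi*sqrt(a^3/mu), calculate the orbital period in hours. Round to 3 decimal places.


Step 1: a^3 / mu = 1.635545e+21 / 3.986e14 = 4.103225e+06
Step 2: sqrt(4.103225e+06) = 2025.6418 s
Step 3: T = 2*pi * 2025.6418 = 12727.48 s
Step 4: T in hours = 12727.48 / 3600 = 3.535 hours

3.535


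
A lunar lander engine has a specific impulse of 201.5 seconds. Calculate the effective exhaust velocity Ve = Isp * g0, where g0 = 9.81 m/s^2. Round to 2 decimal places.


Step 1: Ve = Isp * g0 = 201.5 * 9.81
Step 2: Ve = 1976.72 m/s

1976.72


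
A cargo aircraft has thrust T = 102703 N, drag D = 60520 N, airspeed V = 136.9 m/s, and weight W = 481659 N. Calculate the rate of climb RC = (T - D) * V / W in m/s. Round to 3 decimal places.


Step 1: Excess thrust = T - D = 102703 - 60520 = 42183 N
Step 2: Excess power = 42183 * 136.9 = 5774852.7 W
Step 3: RC = 5774852.7 / 481659 = 11.990 m/s

11.990


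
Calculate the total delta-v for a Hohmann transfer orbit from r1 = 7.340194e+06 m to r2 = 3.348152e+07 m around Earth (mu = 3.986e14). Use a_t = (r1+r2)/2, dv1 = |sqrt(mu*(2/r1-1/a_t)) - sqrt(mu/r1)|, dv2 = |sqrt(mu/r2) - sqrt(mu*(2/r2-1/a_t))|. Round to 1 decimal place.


Step 1: Transfer semi-major axis a_t = (7.340194e+06 + 3.348152e+07) / 2 = 2.041086e+07 m
Step 2: v1 (circular at r1) = sqrt(mu/r1) = 7369.11 m/s
Step 3: v_t1 = sqrt(mu*(2/r1 - 1/a_t)) = 9438.15 m/s
Step 4: dv1 = |9438.15 - 7369.11| = 2069.04 m/s
Step 5: v2 (circular at r2) = 3450.37 m/s, v_t2 = 2069.14 m/s
Step 6: dv2 = |3450.37 - 2069.14| = 1381.24 m/s
Step 7: Total delta-v = 2069.04 + 1381.24 = 3450.3 m/s

3450.3


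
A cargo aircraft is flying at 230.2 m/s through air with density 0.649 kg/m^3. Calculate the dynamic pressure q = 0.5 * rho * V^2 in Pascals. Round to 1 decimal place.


Step 1: V^2 = 230.2^2 = 52992.04
Step 2: q = 0.5 * 0.649 * 52992.04
Step 3: q = 17195.9 Pa

17195.9


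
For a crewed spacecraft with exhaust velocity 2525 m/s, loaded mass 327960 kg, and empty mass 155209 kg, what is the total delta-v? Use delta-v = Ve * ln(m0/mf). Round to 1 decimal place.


Step 1: Mass ratio m0/mf = 327960 / 155209 = 2.113022
Step 2: ln(2.113022) = 0.748119
Step 3: delta-v = 2525 * 0.748119 = 1889.0 m/s

1889.0


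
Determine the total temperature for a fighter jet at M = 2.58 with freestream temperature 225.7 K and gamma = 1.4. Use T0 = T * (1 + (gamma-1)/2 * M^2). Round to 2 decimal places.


Step 1: (gamma-1)/2 = 0.2
Step 2: M^2 = 6.6564
Step 3: 1 + 0.2 * 6.6564 = 2.33128
Step 4: T0 = 225.7 * 2.33128 = 526.17 K

526.17


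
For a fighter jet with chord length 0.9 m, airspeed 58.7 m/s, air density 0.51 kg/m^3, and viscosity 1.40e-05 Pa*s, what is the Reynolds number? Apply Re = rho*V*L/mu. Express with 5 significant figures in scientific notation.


Step 1: Numerator = rho * V * L = 0.51 * 58.7 * 0.9 = 26.9433
Step 2: Re = 26.9433 / 1.40e-05
Step 3: Re = 1.9245e+06

1.9245e+06


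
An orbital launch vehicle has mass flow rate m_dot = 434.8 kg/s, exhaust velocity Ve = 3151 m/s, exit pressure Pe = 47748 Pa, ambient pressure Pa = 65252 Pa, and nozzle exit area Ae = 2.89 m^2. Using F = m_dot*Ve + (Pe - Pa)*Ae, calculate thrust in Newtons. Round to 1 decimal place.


Step 1: Momentum thrust = m_dot * Ve = 434.8 * 3151 = 1370054.8 N
Step 2: Pressure thrust = (Pe - Pa) * Ae = (47748 - 65252) * 2.89 = -50586.56 N
Step 3: Total thrust F = 1370054.8 + -50586.56 = 1319468.2 N

1319468.2


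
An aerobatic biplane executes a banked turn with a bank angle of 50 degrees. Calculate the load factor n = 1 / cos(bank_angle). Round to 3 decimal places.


Step 1: Convert 50 degrees to radians = 0.872665
Step 2: cos(50 deg) = 0.642788
Step 3: n = 1 / 0.642788 = 1.556

1.556


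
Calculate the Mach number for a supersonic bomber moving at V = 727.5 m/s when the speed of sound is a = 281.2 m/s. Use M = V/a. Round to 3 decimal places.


Step 1: M = V / a = 727.5 / 281.2
Step 2: M = 2.587

2.587


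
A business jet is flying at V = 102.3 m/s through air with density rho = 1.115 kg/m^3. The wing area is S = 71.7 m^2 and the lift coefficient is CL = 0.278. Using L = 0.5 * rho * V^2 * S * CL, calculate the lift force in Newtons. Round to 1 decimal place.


Step 1: Calculate dynamic pressure q = 0.5 * 1.115 * 102.3^2 = 0.5 * 1.115 * 10465.29 = 5834.3992 Pa
Step 2: Multiply by wing area and lift coefficient: L = 5834.3992 * 71.7 * 0.278
Step 3: L = 418326.4208 * 0.278 = 116294.7 N

116294.7


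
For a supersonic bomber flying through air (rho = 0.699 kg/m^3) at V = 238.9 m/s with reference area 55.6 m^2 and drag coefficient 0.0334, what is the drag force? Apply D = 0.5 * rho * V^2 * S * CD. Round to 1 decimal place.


Step 1: Dynamic pressure q = 0.5 * 0.699 * 238.9^2 = 19947.0869 Pa
Step 2: Drag D = q * S * CD = 19947.0869 * 55.6 * 0.0334
Step 3: D = 37042.5 N

37042.5
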